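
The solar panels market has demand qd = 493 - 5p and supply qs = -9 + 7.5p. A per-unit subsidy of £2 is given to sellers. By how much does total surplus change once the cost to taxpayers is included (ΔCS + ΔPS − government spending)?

Net change in total surplus = -£6

Pre-subsidy: 493 - 5p = -9 + 7.5p gives p* = 40.16, q* = 292.2.
With the subsidy, sellers receive ps = pb + 2 for each unit, where pb is the price buyers pay.
Supply in terms of pb becomes qs = -9 + 7.5(pb + 2) = 6 + 7.5pb. Setting this equal to demand: 493 - 5pb = 6 + 7.5pb, so pb = 38.96.
Sellers receive ps = 38.96 + 2 = 40.96; q' = 493 − 5·38.96 = 298.2.
ΔCS = ½(292.2 + 298.2)(40.16 − 38.96) = 354.24; ΔPS = ½(292.2 + 298.2)(40.96 − 40.16) = 236.16.
Government spending = 2 × 298.2 = 596.4.
Net change = 354.24 + 236.16 − 596.4 = -6. The loss equals the DWL triangle ½·2·6.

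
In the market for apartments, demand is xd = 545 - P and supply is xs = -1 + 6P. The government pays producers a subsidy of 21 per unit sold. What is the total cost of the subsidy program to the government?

Pre-subsidy: 545 - P = -1 + 6P gives P* = 78, x* = 467.
With the subsidy, sellers receive Ps = Pb + 21 for each unit, where Pb is the price buyers pay.
Supply in terms of Pb becomes xs = -1 + 6(Pb + 21) = 125 + 6Pb. Setting this equal to demand: 545 - Pb = 125 + 6Pb, so Pb = 60.
Sellers receive Ps = 60 + 21 = 81; x' = 545 − 1·60 = 485.
Government outlay = subsidy × quantity = 21 × 485 = 10185.

Government cost = 10185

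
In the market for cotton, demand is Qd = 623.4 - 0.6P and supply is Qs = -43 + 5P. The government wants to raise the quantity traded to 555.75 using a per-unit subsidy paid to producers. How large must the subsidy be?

Required subsidy s = 7 per unit

At Q = 555.75, invert demand for the buyer price: Pb = (623.4 − 555.75)/0.6 = 112.75; invert supply for the seller price: Ps = (555.75 − (-43))/5 = 119.75.
The subsidy must fill the gap: s = Ps − Pb = 119.75 − 112.75 = 7.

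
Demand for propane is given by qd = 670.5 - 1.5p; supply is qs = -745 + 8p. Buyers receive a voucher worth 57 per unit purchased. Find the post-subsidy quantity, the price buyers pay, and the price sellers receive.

q' = 519; buyers pay 101; sellers receive 158

Pre-subsidy: 670.5 - 1.5p = -745 + 8p gives p* = 149, q* = 447.
With the rebate, buyers effectively pay pb = ps − 57, where ps is the price sellers receive.
Demand in terms of ps becomes qd = 670.5 − 1.5(ps − 57) = 756 - 1.5ps. Setting this equal to supply: 756 - 1.5ps = -745 + 8ps, so ps = 158.
Buyers pay pb = 158 − 57 = 101; q' = -745 + 8·158 = 519.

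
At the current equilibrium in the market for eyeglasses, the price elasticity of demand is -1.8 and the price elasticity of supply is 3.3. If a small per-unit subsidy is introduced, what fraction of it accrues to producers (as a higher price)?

For a small subsidy around the equilibrium, the benefit split depends on the relative slopes, which at a point are proportional to the elasticities.
Buyer share = εs/(εs + |εd|) = 3.3/(3.3 + 1.8) = 11/17; seller share = |εd|/(εs + |εd|) = 6/17.
So producers capture 6/17 of the subsidy.

Producer share = 6/17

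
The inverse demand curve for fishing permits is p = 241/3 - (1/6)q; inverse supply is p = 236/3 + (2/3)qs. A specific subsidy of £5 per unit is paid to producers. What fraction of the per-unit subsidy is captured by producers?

Pre-subsidy: 241/3 - (1/6)q = 236/3 + (2/3)q gives q* = 2 and p* = 80.
With the subsidy, sellers receive ps = pb + 5 for each unit, where pb is the price buyers pay.
On the curves, pb = 241/3 - (1/6)q and ps = 236/3 + (2/3)q; the wedge ps − pb = 5 gives 236/3 + (2/3)q − (241/3 - (1/6)q) = 5, so q' = 8.
Then pb = 241/3 − (1/6)·8 = 79 and ps = 236/3 + (2/3)·8 = 84.
Buyers' price falls by p* − pb = 80 − 79 = 1; sellers' price rises by ps − p* = 84 − 80 = 4.
So producers capture 4/5 = 0.8 of each unit of subsidy.

Producer share = 0.8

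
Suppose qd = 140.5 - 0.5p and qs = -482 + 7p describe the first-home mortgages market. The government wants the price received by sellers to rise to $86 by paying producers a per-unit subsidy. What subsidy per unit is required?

At a seller price of 86, quantity supplied is -482 + 7·86 = 120.
Buyers absorb 120 only when they pay pb with 140.5 − 0.5·pb = 120, i.e. pb = 41.
s = ps − pb = 86 − 41 = 45.

Required subsidy s = $45 per unit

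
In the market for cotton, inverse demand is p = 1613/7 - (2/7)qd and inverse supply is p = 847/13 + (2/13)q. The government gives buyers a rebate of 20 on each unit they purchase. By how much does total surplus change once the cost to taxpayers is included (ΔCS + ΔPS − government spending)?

Pre-subsidy: 1613/7 - (2/7)q = 847/13 + (2/13)q gives q* = 376 and p* = 123.
With the rebate, buyers effectively pay pb = ps − 20, where ps is the price sellers receive.
On the curves, pb = 1613/7 - (2/7)q and ps = 847/13 + (2/13)q; the wedge ps − pb = 20 gives 847/13 + (2/13)q − (1613/7 - (2/7)q) = 20, so q' = 421.5.
Then pb = 1613/7 − (2/7)·421.5 = 110 and ps = 847/13 + (2/13)·421.5 = 130.
ΔCS = ½(376 + 421.5)(123 − 110) = 5183.75; ΔPS = ½(376 + 421.5)(130 − 123) = 2791.25.
Government spending = 20 × 421.5 = 8430.
Net change = 5183.75 + 2791.25 − 8430 = -455. The loss equals the DWL triangle ½·20·45.5.

Net change in total surplus = -455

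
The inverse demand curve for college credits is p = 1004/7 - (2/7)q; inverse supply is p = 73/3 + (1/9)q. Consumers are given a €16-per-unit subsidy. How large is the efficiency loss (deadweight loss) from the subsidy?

Deadweight loss = €322.56

Pre-subsidy: 1004/7 - (2/7)q = 73/3 + (1/9)q gives q* = 300.12 and p* = 57.68.
With the rebate, buyers effectively pay pb = ps − 16, where ps is the price sellers receive.
On the curves, pb = 1004/7 - (2/7)q and ps = 73/3 + (1/9)q; the wedge ps − pb = 16 gives 73/3 + (1/9)q − (1004/7 - (2/7)q) = 16, so q' = 340.44.
Then pb = 1004/7 − (2/7)·340.44 = 46.16 and ps = 73/3 + (1/9)·340.44 = 62.16.
The subsidy expands output by 340.44 − 300.12 = 40.32 past the efficient level; on those units the gap between marginal cost and willingness to pay runs from 0 up to 16.
DWL = ½ × 16 × 40.32 = 322.56.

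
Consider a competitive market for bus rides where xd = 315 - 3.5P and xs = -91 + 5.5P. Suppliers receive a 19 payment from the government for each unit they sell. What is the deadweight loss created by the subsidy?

Pre-subsidy: 315 - 3.5P = -91 + 5.5P gives P* = 406/9, x* = 1414/9.
With the subsidy, sellers receive Ps = Pb + 19 for each unit, where Pb is the price buyers pay.
Supply in terms of Pb becomes xs = -91 + 5.5(Pb + 19) = 13.5 + 5.5Pb. Setting this equal to demand: 315 - 3.5Pb = 13.5 + 5.5Pb, so Pb = 33.5.
Sellers receive Ps = 33.5 + 19 = 52.5; x' = 315 − 3.5·33.5 = 197.75.
The subsidy expands output by 197.75 − 1414/9 = 1463/36 past the efficient level; on those units the gap between marginal cost and willingness to pay runs from 0 up to 19.
DWL = ½ × 19 × 1463/36 = 27797/72.

Deadweight loss = 27797/72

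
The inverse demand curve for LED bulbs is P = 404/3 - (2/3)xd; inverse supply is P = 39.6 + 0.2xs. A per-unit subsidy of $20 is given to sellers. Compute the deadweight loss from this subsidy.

Deadweight loss = 3000/13

Pre-subsidy: 404/3 - (2/3)x = 39.6 + 0.2x gives x* = 1426/13 and P* = 800/13.
With the subsidy, sellers receive Ps = Pb + 20 for each unit, where Pb is the price buyers pay.
On the curves, Pb = 404/3 - (2/3)x and Ps = 39.6 + 0.2x; the wedge Ps − Pb = 20 gives 39.6 + 0.2x − (404/3 - (2/3)x) = 20, so x' = 1726/13.
Then Pb = 404/3 − (2/3)·(1726/13) = 600/13 and Ps = 39.6 + 0.2·(1726/13) = 860/13.
The subsidy expands output by 1726/13 − 1426/13 = 300/13 past the efficient level; on those units the gap between marginal cost and willingness to pay runs from 0 up to 20.
DWL = ½ × 20 × 300/13 = 3000/13.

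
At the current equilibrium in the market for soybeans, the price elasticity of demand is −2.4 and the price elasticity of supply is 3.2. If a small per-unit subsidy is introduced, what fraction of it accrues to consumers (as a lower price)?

For a small subsidy around the equilibrium, the benefit split depends on the relative slopes, which at a point are proportional to the elasticities.
Buyer share = εs/(εs + |εd|) = 3.2/(3.2 + 2.4) = 4/7; seller share = |εd|/(εs + |εd|) = 3/7.

Consumer share = 4/7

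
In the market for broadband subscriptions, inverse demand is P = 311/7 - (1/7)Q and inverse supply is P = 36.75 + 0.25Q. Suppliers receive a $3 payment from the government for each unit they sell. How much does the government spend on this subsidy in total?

Pre-subsidy: 311/7 - (1/7)Q = 36.75 + 0.25Q gives Q* = 215/11 and P* = 458/11.
With the subsidy, sellers receive Ps = Pb + 3 for each unit, where Pb is the price buyers pay.
On the curves, Pb = 311/7 - (1/7)Q and Ps = 36.75 + 0.25Q; the wedge Ps − Pb = 3 gives 36.75 + 0.25Q − (311/7 - (1/7)Q) = 3, so Q' = 299/11.
Then Pb = 311/7 − (1/7)·(299/11) = 446/11 and Ps = 36.75 + 0.25·(299/11) = 479/11.
Government outlay = subsidy × quantity = 3 × 299/11 = 897/11.

Government cost = 897/11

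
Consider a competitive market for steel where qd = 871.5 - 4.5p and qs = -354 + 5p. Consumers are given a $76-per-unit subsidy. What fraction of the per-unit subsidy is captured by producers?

Pre-subsidy: 871.5 - 4.5p = -354 + 5p gives p* = 129, q* = 291.
With the rebate, buyers effectively pay pb = ps − 76, where ps is the price sellers receive.
Demand in terms of ps becomes qd = 871.5 − 4.5(ps − 76) = 1213.5 - 4.5ps. Setting this equal to supply: 1213.5 - 4.5ps = -354 + 5ps, so ps = 165.
Buyers pay pb = 165 − 76 = 89; q' = -354 + 5·165 = 471.
Buyers' price falls by p* − pb = 129 − 89 = 40; sellers' price rises by ps − p* = 165 − 129 = 36.
So producers capture 36/76 = 9/19 of each unit of subsidy.

Producer share = 9/19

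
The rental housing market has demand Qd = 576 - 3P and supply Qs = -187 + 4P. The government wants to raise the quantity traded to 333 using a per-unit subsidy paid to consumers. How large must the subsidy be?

At Q = 333, invert demand for the buyer price: Pb = (576 − 333)/3 = 81; invert supply for the seller price: Ps = (333 − (-187))/4 = 130.
The subsidy must fill the gap: s = Ps − Pb = 130 − 81 = 49.

Required subsidy s = 49 per unit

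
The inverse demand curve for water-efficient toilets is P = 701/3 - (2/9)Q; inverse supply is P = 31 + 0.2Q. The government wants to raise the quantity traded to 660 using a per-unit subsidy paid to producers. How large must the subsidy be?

Required subsidy s = 76 per unit

At Q = 660, from the demand curve buyers pay Pb = 701/3 − (2/9)·660 = 87; from the supply curve sellers need Ps = 31 + 0.2·660 = 163.
The subsidy must fill the gap: s = Ps − Pb = 163 − 87 = 76.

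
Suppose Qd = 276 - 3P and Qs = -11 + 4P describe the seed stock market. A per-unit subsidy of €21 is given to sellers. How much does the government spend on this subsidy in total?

Pre-subsidy: 276 - 3P = -11 + 4P gives P* = 41, Q* = 153.
With the subsidy, sellers receive Ps = Pb + 21 for each unit, where Pb is the price buyers pay.
Supply in terms of Pb becomes Qs = -11 + 4(Pb + 21) = 73 + 4Pb. Setting this equal to demand: 276 - 3Pb = 73 + 4Pb, so Pb = 29.
Sellers receive Ps = 29 + 21 = 50; Q' = 276 − 3·29 = 189.
Government outlay = subsidy × quantity = 21 × 189 = 3969.

Government cost = €3969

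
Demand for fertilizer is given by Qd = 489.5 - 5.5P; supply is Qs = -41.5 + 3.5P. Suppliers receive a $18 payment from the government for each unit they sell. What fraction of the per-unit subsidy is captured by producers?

Producer share = 11/18

Pre-subsidy: 489.5 - 5.5P = -41.5 + 3.5P gives P* = 59, Q* = 165.
With the subsidy, sellers receive Ps = Pb + 18 for each unit, where Pb is the price buyers pay.
Supply in terms of Pb becomes Qs = -41.5 + 3.5(Pb + 18) = 21.5 + 3.5Pb. Setting this equal to demand: 489.5 - 5.5Pb = 21.5 + 3.5Pb, so Pb = 52.
Sellers receive Ps = 52 + 18 = 70; Q' = 489.5 − 5.5·52 = 203.5.
Buyers' price falls by P* − Pb = 59 − 52 = 7; sellers' price rises by Ps − P* = 70 − 59 = 11.
So producers capture 11/18 = 11/18 of each unit of subsidy.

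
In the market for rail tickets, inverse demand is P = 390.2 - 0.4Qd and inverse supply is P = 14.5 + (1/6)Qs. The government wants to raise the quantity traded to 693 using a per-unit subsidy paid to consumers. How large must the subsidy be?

Required subsidy s = 17 per unit

At Q = 693, from the demand curve buyers pay Pb = 390.2 − 0.4·693 = 113; from the supply curve sellers need Ps = 14.5 + (1/6)·693 = 130.
The subsidy must fill the gap: s = Ps − Pb = 130 − 113 = 17.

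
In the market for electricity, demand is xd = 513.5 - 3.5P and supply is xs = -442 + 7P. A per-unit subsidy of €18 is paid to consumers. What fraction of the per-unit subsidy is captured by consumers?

Consumer share = 2/3

Pre-subsidy: 513.5 - 3.5P = -442 + 7P gives P* = 91, x* = 195.
With the rebate, buyers effectively pay Pb = Ps − 18, where Ps is the price sellers receive.
Demand in terms of Ps becomes xd = 513.5 − 3.5(Ps − 18) = 576.5 - 3.5Ps. Setting this equal to supply: 576.5 - 3.5Ps = -442 + 7Ps, so Ps = 97.
Buyers pay Pb = 97 − 18 = 79; x' = -442 + 7·97 = 237.
Buyers' price falls by P* − Pb = 91 − 79 = 12; sellers' price rises by Ps − P* = 97 − 91 = 6.
So consumers capture 12/18 = 2/3 of each unit of subsidy.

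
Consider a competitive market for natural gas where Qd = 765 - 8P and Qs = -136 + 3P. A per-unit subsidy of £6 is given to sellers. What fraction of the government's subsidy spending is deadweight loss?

Pre-subsidy: 765 - 8P = -136 + 3P gives P* = 901/11, Q* = 1207/11.
With the subsidy, sellers receive Ps = Pb + 6 for each unit, where Pb is the price buyers pay.
Supply in terms of Pb becomes Qs = -136 + 3(Pb + 6) = -118 + 3Pb. Setting this equal to demand: 765 - 8Pb = -118 + 3Pb, so Pb = 883/11.
Sellers receive Ps = 883/11 + 6 = 949/11; Q' = 765 − 8·(883/11) = 1351/11.
ΔCS = ½(1207/11 + 1351/11)(901/11 − 883/11) = 23022/121; ΔPS = ½(1207/11 + 1351/11)(949/11 − 901/11) = 61392/121.
Government spending = 6 × 1351/11 = 8106/11.
DWL = ½ × 6 × (1351/11 − 1207/11) = 432/11; fraction = (432/11) / (8106/11) = 72/1351.

DWL / government spending = 72/1351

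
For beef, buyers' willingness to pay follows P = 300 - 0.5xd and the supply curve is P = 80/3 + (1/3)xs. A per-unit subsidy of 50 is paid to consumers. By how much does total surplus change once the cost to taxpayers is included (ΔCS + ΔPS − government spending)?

Net change in total surplus = -1500

Pre-subsidy: 300 - 0.5x = 80/3 + (1/3)x gives x* = 328 and P* = 136.
With the rebate, buyers effectively pay Pb = Ps − 50, where Ps is the price sellers receive.
On the curves, Pb = 300 - 0.5x and Ps = 80/3 + (1/3)x; the wedge Ps − Pb = 50 gives 80/3 + (1/3)x − (300 - 0.5x) = 50, so x' = 388.
Then Pb = 300 − 0.5·388 = 106 and Ps = 80/3 + (1/3)·388 = 156.
ΔCS = ½(328 + 388)(136 − 106) = 10740; ΔPS = ½(328 + 388)(156 − 136) = 7160.
Government spending = 50 × 388 = 19400.
Net change = 10740 + 7160 − 19400 = -1500. The loss equals the DWL triangle ½·50·60.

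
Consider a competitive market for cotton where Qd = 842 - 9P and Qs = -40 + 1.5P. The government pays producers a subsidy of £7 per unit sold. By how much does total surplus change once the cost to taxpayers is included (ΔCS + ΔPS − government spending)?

Pre-subsidy: 842 - 9P = -40 + 1.5P gives P* = 84, Q* = 86.
With the subsidy, sellers receive Ps = Pb + 7 for each unit, where Pb is the price buyers pay.
Supply in terms of Pb becomes Qs = -40 + 1.5(Pb + 7) = -29.5 + 1.5Pb. Setting this equal to demand: 842 - 9Pb = -29.5 + 1.5Pb, so Pb = 83.
Sellers receive Ps = 83 + 7 = 90; Q' = 842 − 9·83 = 95.
ΔCS = ½(86 + 95)(84 − 83) = 90.5; ΔPS = ½(86 + 95)(90 − 84) = 543.
Government spending = 7 × 95 = 665.
Net change = 90.5 + 543 − 665 = -31.5. The loss equals the DWL triangle ½·7·9.

Net change in total surplus = -£31.5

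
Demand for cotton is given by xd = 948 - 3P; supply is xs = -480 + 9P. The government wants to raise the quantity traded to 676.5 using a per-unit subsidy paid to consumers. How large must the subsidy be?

Required subsidy s = 38 per unit

At x = 676.5, invert demand for the buyer price: Pb = (948 − 676.5)/3 = 90.5; invert supply for the seller price: Ps = (676.5 − (-480))/9 = 128.5.
The subsidy must fill the gap: s = Ps − Pb = 128.5 − 90.5 = 38.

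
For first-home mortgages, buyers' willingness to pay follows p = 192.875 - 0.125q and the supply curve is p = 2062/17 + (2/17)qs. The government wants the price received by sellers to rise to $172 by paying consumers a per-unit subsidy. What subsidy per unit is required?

At a seller price of 172, quantity supplied is -1031 + 8.5·172 = 431.
Buyers absorb 431 only when they pay pb = 192.875 − 0.125·431 = 139.
s = ps − pb = 172 − 139 = 33.

Required subsidy s = $33 per unit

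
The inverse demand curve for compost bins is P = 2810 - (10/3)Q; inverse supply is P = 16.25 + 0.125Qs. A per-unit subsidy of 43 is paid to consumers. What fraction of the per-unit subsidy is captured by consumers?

Pre-subsidy: 2810 - (10/3)Q = 16.25 + 0.125Q gives Q* = 67050/83 and P* = 9730/83.
With the rebate, buyers effectively pay Pb = Ps − 43, where Ps is the price sellers receive.
On the curves, Pb = 2810 - (10/3)Q and Ps = 16.25 + 0.125Q; the wedge Ps − Pb = 43 gives 16.25 + 0.125Q − (2810 - (10/3)Q) = 43, so Q' = 68082/83.
Then Pb = 2810 − (10/3)·(68082/83) = 6290/83 and Ps = 16.25 + 0.125·(68082/83) = 9859/83.
Buyers' price falls by P* − Pb = 9730/83 − 6290/83 = 3440/83; sellers' price rises by Ps − P* = 9859/83 − 9730/83 = 129/83.
So consumers capture (3440/83)/43 = 80/83 of each unit of subsidy.

Consumer share = 80/83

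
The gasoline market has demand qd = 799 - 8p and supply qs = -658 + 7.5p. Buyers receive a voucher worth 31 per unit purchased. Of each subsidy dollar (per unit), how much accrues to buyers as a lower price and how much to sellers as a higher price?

Pre-subsidy: 799 - 8p = -658 + 7.5p gives p* = 94, q* = 47.
With the rebate, buyers effectively pay pb = ps − 31, where ps is the price sellers receive.
Demand in terms of ps becomes qd = 799 − 8(ps − 31) = 1047 - 8ps. Setting this equal to supply: 1047 - 8ps = -658 + 7.5ps, so ps = 110.
Buyers pay pb = 110 − 31 = 79; q' = -658 + 7.5·110 = 167.
Buyers' price falls by p* − pb = 94 − 79 = 15; sellers' price rises by ps − p* = 110 − 94 = 16.

Buyers gain 15 per unit; sellers gain 16 per unit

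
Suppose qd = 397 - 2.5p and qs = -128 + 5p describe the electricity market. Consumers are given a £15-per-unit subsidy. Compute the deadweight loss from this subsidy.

Pre-subsidy: 397 - 2.5p = -128 + 5p gives p* = 70, q* = 222.
With the rebate, buyers effectively pay pb = ps − 15, where ps is the price sellers receive.
Demand in terms of ps becomes qd = 397 − 2.5(ps − 15) = 434.5 - 2.5ps. Setting this equal to supply: 434.5 - 2.5ps = -128 + 5ps, so ps = 75.
Buyers pay pb = 75 − 15 = 60; q' = -128 + 5·75 = 247.
The subsidy expands output by 247 − 222 = 25 past the efficient level; on those units the gap between marginal cost and willingness to pay runs from 0 up to 15.
DWL = ½ × 15 × 25 = 187.5.

Deadweight loss = £187.5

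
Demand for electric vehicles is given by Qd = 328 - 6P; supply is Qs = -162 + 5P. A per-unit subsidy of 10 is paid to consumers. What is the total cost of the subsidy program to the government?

Pre-subsidy: 328 - 6P = -162 + 5P gives P* = 490/11, Q* = 668/11.
With the rebate, buyers effectively pay Pb = Ps − 10, where Ps is the price sellers receive.
Demand in terms of Ps becomes Qd = 328 − 6(Ps − 10) = 388 - 6Ps. Setting this equal to supply: 388 - 6Ps = -162 + 5Ps, so Ps = 50.
Buyers pay Pb = 50 − 10 = 40; Q' = -162 + 5·50 = 88.
Government outlay = subsidy × quantity = 10 × 88 = 880.

Government cost = 880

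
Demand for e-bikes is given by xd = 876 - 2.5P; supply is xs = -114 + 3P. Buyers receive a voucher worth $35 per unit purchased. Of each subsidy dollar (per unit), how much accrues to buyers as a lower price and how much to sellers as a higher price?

Buyers gain 210/11 per unit; sellers gain 175/11 per unit

Pre-subsidy: 876 - 2.5P = -114 + 3P gives P* = 180, x* = 426.
With the rebate, buyers effectively pay Pb = Ps − 35, where Ps is the price sellers receive.
Demand in terms of Ps becomes xd = 876 − 2.5(Ps − 35) = 963.5 - 2.5Ps. Setting this equal to supply: 963.5 - 2.5Ps = -114 + 3Ps, so Ps = 2155/11.
Buyers pay Pb = 2155/11 − 35 = 1770/11; x' = -114 + 3·(2155/11) = 5211/11.
Buyers' price falls by P* − Pb = 180 − 1770/11 = 210/11; sellers' price rises by Ps − P* = 2155/11 − 180 = 175/11.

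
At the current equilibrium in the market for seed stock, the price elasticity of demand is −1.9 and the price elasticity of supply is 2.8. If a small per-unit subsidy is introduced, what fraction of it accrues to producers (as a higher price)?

Producer share = 19/47

For a small subsidy around the equilibrium, the benefit split depends on the relative slopes, which at a point are proportional to the elasticities.
Buyer share = εs/(εs + |εd|) = 2.8/(2.8 + 1.9) = 28/47; seller share = |εd|/(εs + |εd|) = 19/47.
So producers capture 19/47 of the subsidy.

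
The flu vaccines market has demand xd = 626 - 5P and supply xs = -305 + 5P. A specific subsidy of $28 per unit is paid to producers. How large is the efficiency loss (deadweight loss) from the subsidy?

Pre-subsidy: 626 - 5P = -305 + 5P gives P* = 93.1, x* = 160.5.
With the subsidy, sellers receive Ps = Pb + 28 for each unit, where Pb is the price buyers pay.
Supply in terms of Pb becomes xs = -305 + 5(Pb + 28) = -165 + 5Pb. Setting this equal to demand: 626 - 5Pb = -165 + 5Pb, so Pb = 79.1.
Sellers receive Ps = 79.1 + 28 = 107.1; x' = 626 − 5·79.1 = 230.5.
The subsidy expands output by 230.5 − 160.5 = 70 past the efficient level; on those units the gap between marginal cost and willingness to pay runs from 0 up to 28.
DWL = ½ × 28 × 70 = 980.

Deadweight loss = $980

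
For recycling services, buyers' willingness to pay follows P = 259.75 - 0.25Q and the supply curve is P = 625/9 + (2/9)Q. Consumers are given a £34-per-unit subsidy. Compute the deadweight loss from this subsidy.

Pre-subsidy: 259.75 - 0.25Q = 625/9 + (2/9)Q gives Q* = 403 and P* = 159.
With the rebate, buyers effectively pay Pb = Ps − 34, where Ps is the price sellers receive.
On the curves, Pb = 259.75 - 0.25Q and Ps = 625/9 + (2/9)Q; the wedge Ps − Pb = 34 gives 625/9 + (2/9)Q − (259.75 - 0.25Q) = 34, so Q' = 475.
Then Pb = 259.75 − 0.25·475 = 141 and Ps = 625/9 + (2/9)·475 = 175.
The subsidy expands output by 475 − 403 = 72 past the efficient level; on those units the gap between marginal cost and willingness to pay runs from 0 up to 34.
DWL = ½ × 34 × 72 = 1224.

Deadweight loss = £1224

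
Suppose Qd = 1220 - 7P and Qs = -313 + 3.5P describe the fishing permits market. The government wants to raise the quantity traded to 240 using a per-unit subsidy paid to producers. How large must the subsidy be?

Required subsidy s = 18 per unit

At Q = 240, invert demand for the buyer price: Pb = (1220 − 240)/7 = 140; invert supply for the seller price: Ps = (240 − (-313))/3.5 = 158.
The subsidy must fill the gap: s = Ps − Pb = 158 − 140 = 18.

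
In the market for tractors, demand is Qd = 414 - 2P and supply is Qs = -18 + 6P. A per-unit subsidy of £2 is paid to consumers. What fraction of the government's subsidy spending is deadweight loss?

DWL / government spending = 1/206

Pre-subsidy: 414 - 2P = -18 + 6P gives P* = 54, Q* = 306.
With the rebate, buyers effectively pay Pb = Ps − 2, where Ps is the price sellers receive.
Demand in terms of Ps becomes Qd = 414 − 2(Ps − 2) = 418 - 2Ps. Setting this equal to supply: 418 - 2Ps = -18 + 6Ps, so Ps = 54.5.
Buyers pay Pb = 54.5 − 2 = 52.5; Q' = -18 + 6·54.5 = 309.
ΔCS = ½(306 + 309)(54 − 52.5) = 461.25; ΔPS = ½(306 + 309)(54.5 − 54) = 153.75.
Government spending = 2 × 309 = 618.
DWL = ½ × 2 × (309 − 306) = 3; fraction = 3 / 618 = 1/206.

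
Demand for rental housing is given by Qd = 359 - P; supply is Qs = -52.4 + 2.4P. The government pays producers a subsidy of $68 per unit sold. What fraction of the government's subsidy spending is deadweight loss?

DWL / government spending = 12/143

Pre-subsidy: 359 - P = -52.4 + 2.4P gives P* = 121, Q* = 238.
With the subsidy, sellers receive Ps = Pb + 68 for each unit, where Pb is the price buyers pay.
Supply in terms of Pb becomes Qs = -52.4 + 2.4(Pb + 68) = 110.8 + 2.4Pb. Setting this equal to demand: 359 - Pb = 110.8 + 2.4Pb, so Pb = 73.
Sellers receive Ps = 73 + 68 = 141; Q' = 359 − 1·73 = 286.
ΔCS = ½(238 + 286)(121 − 73) = 12576; ΔPS = ½(238 + 286)(141 − 121) = 5240.
Government spending = 68 × 286 = 19448.
DWL = ½ × 68 × (286 − 238) = 1632; fraction = 1632 / 19448 = 12/143.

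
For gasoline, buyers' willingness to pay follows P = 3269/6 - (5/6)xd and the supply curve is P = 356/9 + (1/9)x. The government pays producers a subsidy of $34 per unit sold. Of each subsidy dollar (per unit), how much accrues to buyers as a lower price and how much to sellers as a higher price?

Buyers gain $30 per unit; sellers gain $4 per unit

Pre-subsidy: 3269/6 - (5/6)x = 356/9 + (1/9)x gives x* = 535 and P* = 99.
With the subsidy, sellers receive Ps = Pb + 34 for each unit, where Pb is the price buyers pay.
On the curves, Pb = 3269/6 - (5/6)x and Ps = 356/9 + (1/9)x; the wedge Ps − Pb = 34 gives 356/9 + (1/9)x − (3269/6 - (5/6)x) = 34, so x' = 571.
Then Pb = 3269/6 − (5/6)·571 = 69 and Ps = 356/9 + (1/9)·571 = 103.
Buyers' price falls by P* − Pb = 99 − 69 = 30; sellers' price rises by Ps − P* = 103 − 99 = 4.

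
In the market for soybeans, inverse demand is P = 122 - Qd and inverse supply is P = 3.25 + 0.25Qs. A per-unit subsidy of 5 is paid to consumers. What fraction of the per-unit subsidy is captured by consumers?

Consumer share = 0.8

Pre-subsidy: 122 - Q = 3.25 + 0.25Q gives Q* = 95 and P* = 27.
With the rebate, buyers effectively pay Pb = Ps − 5, where Ps is the price sellers receive.
On the curves, Pb = 122 - Q and Ps = 3.25 + 0.25Q; the wedge Ps − Pb = 5 gives 3.25 + 0.25Q − (122 - Q) = 5, so Q' = 99.
Then Pb = 122 − 1·99 = 23 and Ps = 3.25 + 0.25·99 = 28.
Buyers' price falls by P* − Pb = 27 − 23 = 4; sellers' price rises by Ps − P* = 28 − 27 = 1.
So consumers capture 4/5 = 0.8 of each unit of subsidy.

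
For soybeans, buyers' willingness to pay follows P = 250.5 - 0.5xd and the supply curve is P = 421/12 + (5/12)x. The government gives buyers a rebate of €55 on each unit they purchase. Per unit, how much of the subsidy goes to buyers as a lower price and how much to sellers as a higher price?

Buyers gain €30 per unit; sellers gain €25 per unit

Pre-subsidy: 250.5 - 0.5x = 421/12 + (5/12)x gives x* = 235 and P* = 133.
With the rebate, buyers effectively pay Pb = Ps − 55, where Ps is the price sellers receive.
On the curves, Pb = 250.5 - 0.5x and Ps = 421/12 + (5/12)x; the wedge Ps − Pb = 55 gives 421/12 + (5/12)x − (250.5 - 0.5x) = 55, so x' = 295.
Then Pb = 250.5 − 0.5·295 = 103 and Ps = 421/12 + (5/12)·295 = 158.
Buyers' price falls by P* − Pb = 133 − 103 = 30; sellers' price rises by Ps − P* = 158 − 133 = 25.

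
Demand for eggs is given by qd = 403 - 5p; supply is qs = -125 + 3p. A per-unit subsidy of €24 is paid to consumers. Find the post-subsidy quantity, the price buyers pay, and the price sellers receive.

q' = 118; buyers pay €57; sellers receive €81

Pre-subsidy: 403 - 5p = -125 + 3p gives p* = 66, q* = 73.
With the rebate, buyers effectively pay pb = ps − 24, where ps is the price sellers receive.
Demand in terms of ps becomes qd = 403 − 5(ps − 24) = 523 - 5ps. Setting this equal to supply: 523 - 5ps = -125 + 3ps, so ps = 81.
Buyers pay pb = 81 − 24 = 57; q' = -125 + 3·81 = 118.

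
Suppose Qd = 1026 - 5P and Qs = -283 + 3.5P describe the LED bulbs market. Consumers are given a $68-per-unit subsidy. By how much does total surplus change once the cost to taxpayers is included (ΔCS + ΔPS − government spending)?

Net change in total surplus = -$4760

Pre-subsidy: 1026 - 5P = -283 + 3.5P gives P* = 154, Q* = 256.
With the rebate, buyers effectively pay Pb = Ps − 68, where Ps is the price sellers receive.
Demand in terms of Ps becomes Qd = 1026 − 5(Ps − 68) = 1366 - 5Ps. Setting this equal to supply: 1366 - 5Ps = -283 + 3.5Ps, so Ps = 194.
Buyers pay Pb = 194 − 68 = 126; Q' = -283 + 3.5·194 = 396.
ΔCS = ½(256 + 396)(154 − 126) = 9128; ΔPS = ½(256 + 396)(194 − 154) = 13040.
Government spending = 68 × 396 = 26928.
Net change = 9128 + 13040 − 26928 = -4760. The loss equals the DWL triangle ½·68·140.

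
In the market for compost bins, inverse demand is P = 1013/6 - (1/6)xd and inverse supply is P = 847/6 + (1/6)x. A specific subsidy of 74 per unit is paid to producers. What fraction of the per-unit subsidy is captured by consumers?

Pre-subsidy: 1013/6 - (1/6)x = 847/6 + (1/6)x gives x* = 83 and P* = 155.
With the subsidy, sellers receive Ps = Pb + 74 for each unit, where Pb is the price buyers pay.
On the curves, Pb = 1013/6 - (1/6)x and Ps = 847/6 + (1/6)x; the wedge Ps − Pb = 74 gives 847/6 + (1/6)x − (1013/6 - (1/6)x) = 74, so x' = 305.
Then Pb = 1013/6 − (1/6)·305 = 118 and Ps = 847/6 + (1/6)·305 = 192.
Buyers' price falls by P* − Pb = 155 − 118 = 37; sellers' price rises by Ps − P* = 192 − 155 = 37.
So consumers capture 37/74 = 0.5 of each unit of subsidy.

Consumer share = 0.5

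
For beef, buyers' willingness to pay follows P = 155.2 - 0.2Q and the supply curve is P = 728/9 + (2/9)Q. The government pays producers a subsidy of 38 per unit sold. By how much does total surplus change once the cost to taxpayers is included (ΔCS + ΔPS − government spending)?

Net change in total surplus = -1710

Pre-subsidy: 155.2 - 0.2Q = 728/9 + (2/9)Q gives Q* = 176 and P* = 120.
With the subsidy, sellers receive Ps = Pb + 38 for each unit, where Pb is the price buyers pay.
On the curves, Pb = 155.2 - 0.2Q and Ps = 728/9 + (2/9)Q; the wedge Ps − Pb = 38 gives 728/9 + (2/9)Q − (155.2 - 0.2Q) = 38, so Q' = 266.
Then Pb = 155.2 − 0.2·266 = 102 and Ps = 728/9 + (2/9)·266 = 140.
ΔCS = ½(176 + 266)(120 − 102) = 3978; ΔPS = ½(176 + 266)(140 − 120) = 4420.
Government spending = 38 × 266 = 10108.
Net change = 3978 + 4420 − 10108 = -1710. The loss equals the DWL triangle ½·38·90.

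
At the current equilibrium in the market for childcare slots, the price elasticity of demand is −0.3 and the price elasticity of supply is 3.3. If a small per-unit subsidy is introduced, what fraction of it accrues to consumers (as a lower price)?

Consumer share = 11/12

For a small subsidy around the equilibrium, the benefit split depends on the relative slopes, which at a point are proportional to the elasticities.
Buyer share = εs/(εs + |εd|) = 3.3/(3.3 + 0.3) = 11/12; seller share = |εd|/(εs + |εd|) = 1/12.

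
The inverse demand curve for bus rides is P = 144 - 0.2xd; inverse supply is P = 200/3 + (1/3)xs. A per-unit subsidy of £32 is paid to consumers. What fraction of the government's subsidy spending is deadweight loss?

DWL / government spending = 6/41

Pre-subsidy: 144 - 0.2x = 200/3 + (1/3)x gives x* = 145 and P* = 115.
With the rebate, buyers effectively pay Pb = Ps − 32, where Ps is the price sellers receive.
On the curves, Pb = 144 - 0.2x and Ps = 200/3 + (1/3)x; the wedge Ps − Pb = 32 gives 200/3 + (1/3)x − (144 - 0.2x) = 32, so x' = 205.
Then Pb = 144 − 0.2·205 = 103 and Ps = 200/3 + (1/3)·205 = 135.
ΔCS = ½(145 + 205)(115 − 103) = 2100; ΔPS = ½(145 + 205)(135 − 115) = 3500.
Government spending = 32 × 205 = 6560.
DWL = ½ × 32 × (205 − 145) = 960; fraction = 960 / 6560 = 6/41.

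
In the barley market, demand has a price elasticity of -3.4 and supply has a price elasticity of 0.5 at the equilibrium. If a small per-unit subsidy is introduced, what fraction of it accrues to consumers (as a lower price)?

Consumer share = 5/39

For a small subsidy around the equilibrium, the benefit split depends on the relative slopes, which at a point are proportional to the elasticities.
Buyer share = εs/(εs + |εd|) = 0.5/(0.5 + 3.4) = 5/39; seller share = |εd|/(εs + |εd|) = 34/39.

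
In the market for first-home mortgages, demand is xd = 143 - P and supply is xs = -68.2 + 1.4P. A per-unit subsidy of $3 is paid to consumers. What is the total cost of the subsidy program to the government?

Government cost = $170.25

Pre-subsidy: 143 - P = -68.2 + 1.4P gives P* = 88, x* = 55.
With the rebate, buyers effectively pay Pb = Ps − 3, where Ps is the price sellers receive.
Demand in terms of Ps becomes xd = 143 − 1(Ps − 3) = 146 - Ps. Setting this equal to supply: 146 - Ps = -68.2 + 1.4Ps, so Ps = 89.25.
Buyers pay Pb = 89.25 − 3 = 86.25; x' = -68.2 + 1.4·89.25 = 56.75.
Government outlay = subsidy × quantity = 3 × 56.75 = 170.25.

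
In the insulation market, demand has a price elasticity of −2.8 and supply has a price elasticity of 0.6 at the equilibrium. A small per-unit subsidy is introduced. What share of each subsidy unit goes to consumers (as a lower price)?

Consumer share = 3/17

For a small subsidy around the equilibrium, the benefit split depends on the relative slopes, which at a point are proportional to the elasticities.
Buyer share = εs/(εs + |εd|) = 0.6/(0.6 + 2.8) = 3/17; seller share = |εd|/(εs + |εd|) = 14/17.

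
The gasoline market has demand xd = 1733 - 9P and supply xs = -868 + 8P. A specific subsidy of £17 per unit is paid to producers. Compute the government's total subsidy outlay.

Government cost = £7276

Pre-subsidy: 1733 - 9P = -868 + 8P gives P* = 153, x* = 356.
With the subsidy, sellers receive Ps = Pb + 17 for each unit, where Pb is the price buyers pay.
Supply in terms of Pb becomes xs = -868 + 8(Pb + 17) = -732 + 8Pb. Setting this equal to demand: 1733 - 9Pb = -732 + 8Pb, so Pb = 145.
Sellers receive Ps = 145 + 17 = 162; x' = 1733 − 9·145 = 428.
Government outlay = subsidy × quantity = 17 × 428 = 7276.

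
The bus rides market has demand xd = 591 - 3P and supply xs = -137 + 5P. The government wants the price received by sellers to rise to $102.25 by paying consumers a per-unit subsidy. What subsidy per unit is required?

At a seller price of 102.25, quantity supplied is -137 + 5·102.25 = 374.25.
Buyers absorb 374.25 only when they pay Pb with 591 − 3·Pb = 374.25, i.e. Pb = 72.25.
s = Ps − Pb = 102.25 − 72.25 = 30.

Required subsidy s = $30 per unit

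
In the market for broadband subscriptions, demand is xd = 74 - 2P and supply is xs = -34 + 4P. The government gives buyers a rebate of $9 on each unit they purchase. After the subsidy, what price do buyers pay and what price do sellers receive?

Pre-subsidy: 74 - 2P = -34 + 4P gives P* = 18, x* = 38.
With the rebate, buyers effectively pay Pb = Ps − 9, where Ps is the price sellers receive.
Demand in terms of Ps becomes xd = 74 − 2(Ps − 9) = 92 - 2Ps. Setting this equal to supply: 92 - 2Ps = -34 + 4Ps, so Ps = 21.
Buyers pay Pb = 21 − 9 = 12; x' = -34 + 4·21 = 50.

Buyers pay $12; sellers receive $21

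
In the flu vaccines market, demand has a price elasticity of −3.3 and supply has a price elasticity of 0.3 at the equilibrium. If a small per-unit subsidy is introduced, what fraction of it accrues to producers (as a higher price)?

For a small subsidy around the equilibrium, the benefit split depends on the relative slopes, which at a point are proportional to the elasticities.
Buyer share = εs/(εs + |εd|) = 0.3/(0.3 + 3.3) = 1/12; seller share = |εd|/(εs + |εd|) = 11/12.
So producers capture 11/12 of the subsidy.

Producer share = 11/12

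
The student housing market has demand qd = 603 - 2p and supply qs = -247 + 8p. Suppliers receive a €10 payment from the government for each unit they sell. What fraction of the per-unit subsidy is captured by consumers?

Pre-subsidy: 603 - 2p = -247 + 8p gives p* = 85, q* = 433.
With the subsidy, sellers receive ps = pb + 10 for each unit, where pb is the price buyers pay.
Supply in terms of pb becomes qs = -247 + 8(pb + 10) = -167 + 8pb. Setting this equal to demand: 603 - 2pb = -167 + 8pb, so pb = 77.
Sellers receive ps = 77 + 10 = 87; q' = 603 − 2·77 = 449.
Buyers' price falls by p* − pb = 85 − 77 = 8; sellers' price rises by ps − p* = 87 − 85 = 2.
So consumers capture 8/10 = 0.8 of each unit of subsidy.

Consumer share = 0.8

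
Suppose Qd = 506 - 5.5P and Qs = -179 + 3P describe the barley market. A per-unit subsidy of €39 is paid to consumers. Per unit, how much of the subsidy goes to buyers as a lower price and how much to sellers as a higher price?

Pre-subsidy: 506 - 5.5P = -179 + 3P gives P* = 1370/17, Q* = 1067/17.
With the rebate, buyers effectively pay Pb = Ps − 39, where Ps is the price sellers receive.
Demand in terms of Ps becomes Qd = 506 − 5.5(Ps − 39) = 720.5 - 5.5Ps. Setting this equal to supply: 720.5 - 5.5Ps = -179 + 3Ps, so Ps = 1799/17.
Buyers pay Pb = 1799/17 − 39 = 1136/17; Q' = -179 + 3·(1799/17) = 2354/17.
Buyers' price falls by P* − Pb = 1370/17 − 1136/17 = 234/17; sellers' price rises by Ps − P* = 1799/17 − 1370/17 = 429/17.

Buyers gain 234/17 per unit; sellers gain 429/17 per unit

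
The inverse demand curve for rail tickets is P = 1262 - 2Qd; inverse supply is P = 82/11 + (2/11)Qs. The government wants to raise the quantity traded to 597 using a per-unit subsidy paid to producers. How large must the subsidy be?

Required subsidy s = 48 per unit

At Q = 597, from the demand curve buyers pay Pb = 1262 − 2·597 = 68; from the supply curve sellers need Ps = 82/11 + (2/11)·597 = 116.
The subsidy must fill the gap: s = Ps − Pb = 116 − 68 = 48.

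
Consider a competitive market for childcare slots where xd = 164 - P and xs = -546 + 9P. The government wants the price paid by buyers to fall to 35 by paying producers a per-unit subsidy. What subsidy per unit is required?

At a buyer price of 35, quantity demanded is 164 − 1·35 = 129.
Sellers supply 129 only when they receive Ps with -546 + 9·Ps = 129, i.e. Ps = 75.
s = Ps − Pb = 75 − 35 = 40.

Required subsidy s = 40 per unit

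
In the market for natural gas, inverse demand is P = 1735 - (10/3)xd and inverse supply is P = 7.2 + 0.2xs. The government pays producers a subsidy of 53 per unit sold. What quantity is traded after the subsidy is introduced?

x' = 504

Pre-subsidy: 1735 - (10/3)x = 7.2 + 0.2x gives x* = 489 and P* = 105.
With the subsidy, sellers receive Ps = Pb + 53 for each unit, where Pb is the price buyers pay.
On the curves, Pb = 1735 - (10/3)x and Ps = 7.2 + 0.2x; the wedge Ps − Pb = 53 gives 7.2 + 0.2x − (1735 - (10/3)x) = 53, so x' = 504.
Then Pb = 1735 − (10/3)·504 = 55 and Ps = 7.2 + 0.2·504 = 108.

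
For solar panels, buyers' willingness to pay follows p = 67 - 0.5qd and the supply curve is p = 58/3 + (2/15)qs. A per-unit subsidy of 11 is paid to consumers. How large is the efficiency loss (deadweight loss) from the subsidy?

Pre-subsidy: 67 - 0.5q = 58/3 + (2/15)q gives q* = 1430/19 and p* = 558/19.
With the rebate, buyers effectively pay pb = ps − 11, where ps is the price sellers receive.
On the curves, pb = 67 - 0.5q and ps = 58/3 + (2/15)q; the wedge ps − pb = 11 gives 58/3 + (2/15)q − (67 - 0.5q) = 11, so q' = 1760/19.
Then pb = 67 − 0.5·(1760/19) = 393/19 and ps = 58/3 + (2/15)·(1760/19) = 602/19.
The subsidy expands output by 1760/19 − 1430/19 = 330/19 past the efficient level; on those units the gap between marginal cost and willingness to pay runs from 0 up to 11.
DWL = ½ × 11 × 330/19 = 1815/19.

Deadweight loss = 1815/19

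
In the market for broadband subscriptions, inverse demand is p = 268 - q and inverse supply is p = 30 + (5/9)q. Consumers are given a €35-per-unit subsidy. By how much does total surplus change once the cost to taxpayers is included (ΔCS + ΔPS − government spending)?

Net change in total surplus = -€393.75

Pre-subsidy: 268 - q = 30 + (5/9)q gives q* = 153 and p* = 115.
With the rebate, buyers effectively pay pb = ps − 35, where ps is the price sellers receive.
On the curves, pb = 268 - q and ps = 30 + (5/9)q; the wedge ps − pb = 35 gives 30 + (5/9)q − (268 - q) = 35, so q' = 175.5.
Then pb = 268 − 1·175.5 = 92.5 and ps = 30 + (5/9)·175.5 = 127.5.
ΔCS = ½(153 + 175.5)(115 − 92.5) = 3695.625; ΔPS = ½(153 + 175.5)(127.5 − 115) = 2053.125.
Government spending = 35 × 175.5 = 6142.5.
Net change = 3695.625 + 2053.125 − 6142.5 = -393.75. The loss equals the DWL triangle ½·35·22.5.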